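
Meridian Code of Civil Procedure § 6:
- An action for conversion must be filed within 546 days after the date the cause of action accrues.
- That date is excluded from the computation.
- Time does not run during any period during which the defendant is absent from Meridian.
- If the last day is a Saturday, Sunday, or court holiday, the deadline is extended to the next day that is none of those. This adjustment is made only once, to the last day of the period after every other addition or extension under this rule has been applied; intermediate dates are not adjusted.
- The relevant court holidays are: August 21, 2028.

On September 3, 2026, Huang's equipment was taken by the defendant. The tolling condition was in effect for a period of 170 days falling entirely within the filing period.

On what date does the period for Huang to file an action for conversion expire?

August 22, 2028

546 days after September 3, 2026 is March 2, 2028.
Tolling adds 170 days: March 2, 2028 + 170 days = August 19, 2028.
August 19, 2028 is Saturday; August 20, 2028 is Sunday; August 21, 2028 is a listed holiday. The next qualifying day is August 22, 2028.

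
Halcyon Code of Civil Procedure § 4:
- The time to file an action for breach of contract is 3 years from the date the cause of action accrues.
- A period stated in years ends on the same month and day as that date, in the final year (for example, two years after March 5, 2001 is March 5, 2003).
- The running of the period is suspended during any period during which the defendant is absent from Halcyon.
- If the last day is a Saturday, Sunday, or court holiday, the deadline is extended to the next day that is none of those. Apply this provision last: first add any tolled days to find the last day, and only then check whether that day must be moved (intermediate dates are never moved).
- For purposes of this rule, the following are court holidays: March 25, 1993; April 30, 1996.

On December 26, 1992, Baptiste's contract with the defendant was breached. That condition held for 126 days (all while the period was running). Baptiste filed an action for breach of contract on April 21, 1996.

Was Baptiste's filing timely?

Yes

3 years after December 26, 1992 is December 26, 1995.
Tolling adds 126 days: December 26, 1995 + 126 days = April 30, 1996.
April 30, 1996 is a listed holiday. The next qualifying day is May 1, 1996.
The deadline is May 1, 1996; the filing on April 21, 1996 is on or before that date.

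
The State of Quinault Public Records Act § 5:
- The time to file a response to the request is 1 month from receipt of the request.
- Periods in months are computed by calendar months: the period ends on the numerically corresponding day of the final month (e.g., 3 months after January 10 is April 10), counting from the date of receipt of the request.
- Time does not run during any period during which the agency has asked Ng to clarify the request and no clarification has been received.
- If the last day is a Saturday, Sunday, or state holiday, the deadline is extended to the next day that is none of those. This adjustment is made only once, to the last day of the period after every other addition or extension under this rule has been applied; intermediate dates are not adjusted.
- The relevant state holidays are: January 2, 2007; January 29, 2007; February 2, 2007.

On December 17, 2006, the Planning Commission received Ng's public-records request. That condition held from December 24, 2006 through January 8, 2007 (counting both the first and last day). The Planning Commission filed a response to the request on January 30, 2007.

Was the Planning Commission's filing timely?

1 month after December 17, 2006 is January 17, 2007.
From December 24, 2006 through January 8, 2007 inclusive is 16 days; tolling adds 16 days: January 17, 2007 + 16 days = February 2, 2007.
February 2, 2007 is a listed holiday; February 3, 2007 is Saturday; February 4, 2007 is Sunday. The next qualifying day is February 5, 2007.
The deadline is February 5, 2007; the filing on January 30, 2007 is on or before that date.

Yes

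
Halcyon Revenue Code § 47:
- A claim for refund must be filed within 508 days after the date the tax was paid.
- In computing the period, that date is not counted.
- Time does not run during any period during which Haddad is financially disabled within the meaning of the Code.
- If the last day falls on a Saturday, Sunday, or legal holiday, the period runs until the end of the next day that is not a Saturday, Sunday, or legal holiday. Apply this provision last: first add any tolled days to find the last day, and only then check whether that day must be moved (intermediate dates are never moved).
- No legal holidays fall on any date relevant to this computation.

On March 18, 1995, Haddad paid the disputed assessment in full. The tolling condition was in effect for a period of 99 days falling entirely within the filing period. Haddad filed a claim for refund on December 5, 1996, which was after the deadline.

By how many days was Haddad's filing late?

21 days

508 days after March 18, 1995 is August 7, 1996.
Tolling adds 99 days: August 7, 1996 + 99 days = November 14, 1996.
November 14, 1996 is a Thursday and not a legal holiday, so no extension applies.
The deadline is November 14, 1996; from November 14, 1996 to December 5, 1996 is 21 days.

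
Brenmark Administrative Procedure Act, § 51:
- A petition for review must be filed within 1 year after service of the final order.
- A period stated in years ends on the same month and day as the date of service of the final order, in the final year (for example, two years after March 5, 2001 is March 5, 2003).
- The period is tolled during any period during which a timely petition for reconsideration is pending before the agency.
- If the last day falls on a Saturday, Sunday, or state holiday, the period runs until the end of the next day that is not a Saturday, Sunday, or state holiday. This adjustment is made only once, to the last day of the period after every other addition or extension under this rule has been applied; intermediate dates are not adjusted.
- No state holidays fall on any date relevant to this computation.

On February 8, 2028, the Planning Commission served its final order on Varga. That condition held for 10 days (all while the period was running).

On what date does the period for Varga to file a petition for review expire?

1 year after February 8, 2028 is February 8, 2029.
Tolling adds 10 days: February 8, 2029 + 10 days = February 18, 2029.
February 18, 2029 is Sunday. The next qualifying day is February 19, 2029.

February 19, 2029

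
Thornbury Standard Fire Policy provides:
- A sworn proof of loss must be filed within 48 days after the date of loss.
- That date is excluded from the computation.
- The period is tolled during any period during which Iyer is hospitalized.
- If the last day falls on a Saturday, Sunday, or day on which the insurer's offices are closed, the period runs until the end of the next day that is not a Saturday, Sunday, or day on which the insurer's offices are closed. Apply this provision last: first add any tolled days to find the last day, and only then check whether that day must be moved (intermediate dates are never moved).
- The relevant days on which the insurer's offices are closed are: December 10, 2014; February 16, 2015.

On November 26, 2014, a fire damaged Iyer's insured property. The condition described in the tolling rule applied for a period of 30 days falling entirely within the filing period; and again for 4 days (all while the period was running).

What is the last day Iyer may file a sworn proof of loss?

48 days after November 26, 2014 is January 13, 2015.
Tolling adds 30 days: January 13, 2015 + 30 days = February 12, 2015.
Tolling adds 4 days: February 12, 2015 + 4 days = February 16, 2015.
February 16, 2015 is a listed holiday. The next qualifying day is February 17, 2015.

February 17, 2015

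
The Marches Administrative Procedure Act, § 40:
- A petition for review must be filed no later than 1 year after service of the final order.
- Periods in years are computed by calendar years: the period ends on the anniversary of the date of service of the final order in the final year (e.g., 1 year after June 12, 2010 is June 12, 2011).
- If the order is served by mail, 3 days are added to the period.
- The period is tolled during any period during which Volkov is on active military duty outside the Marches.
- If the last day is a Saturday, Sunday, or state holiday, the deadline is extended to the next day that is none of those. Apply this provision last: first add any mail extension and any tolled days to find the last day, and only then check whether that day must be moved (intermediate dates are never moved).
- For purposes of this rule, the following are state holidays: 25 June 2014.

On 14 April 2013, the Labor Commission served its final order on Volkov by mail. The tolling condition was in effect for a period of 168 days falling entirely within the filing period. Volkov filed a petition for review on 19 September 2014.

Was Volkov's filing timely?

1 year after 14 April 2013 is April 14, 2014.
Service was by mail, adding 3 days: April 14, 2014 + 3 days = April 17, 2014.
Tolling adds 168 days: April 17, 2014 + 168 days = October 2, 2014.
October 2, 2014 is a Thursday and not a state holiday, so no extension applies.
The deadline is October 2, 2014; the filing on September 19, 2014 is on or before that date.

Yes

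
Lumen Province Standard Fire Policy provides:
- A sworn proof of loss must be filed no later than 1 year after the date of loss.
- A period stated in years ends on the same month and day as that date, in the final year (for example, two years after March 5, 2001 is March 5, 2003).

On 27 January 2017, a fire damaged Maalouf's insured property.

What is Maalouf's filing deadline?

1 year after 27 January 2017 is January 27, 2018.

January 27, 2018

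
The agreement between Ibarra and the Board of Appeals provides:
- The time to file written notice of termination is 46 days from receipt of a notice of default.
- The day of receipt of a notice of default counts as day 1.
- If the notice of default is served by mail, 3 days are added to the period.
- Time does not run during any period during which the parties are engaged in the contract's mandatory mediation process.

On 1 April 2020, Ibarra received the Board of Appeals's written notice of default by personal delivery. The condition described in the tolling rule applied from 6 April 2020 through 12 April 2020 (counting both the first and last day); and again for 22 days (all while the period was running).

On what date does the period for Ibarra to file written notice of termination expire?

June 14, 2020

Counting 1 April 2020 as day 1, day 46 is May 16, 2020.
Service was not by mail, so no mail extension applies.
From April 6, 2020 through April 12, 2020 inclusive is 7 days; tolling adds 7 days: May 16, 2020 + 7 days = May 23, 2020.
Tolling adds 22 days: May 23, 2020 + 22 days = June 14, 2020.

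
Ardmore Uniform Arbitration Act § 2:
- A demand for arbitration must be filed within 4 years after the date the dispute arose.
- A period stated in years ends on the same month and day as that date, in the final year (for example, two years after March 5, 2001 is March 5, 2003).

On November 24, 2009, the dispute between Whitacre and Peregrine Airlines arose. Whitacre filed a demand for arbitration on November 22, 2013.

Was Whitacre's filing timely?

4 years after November 24, 2009 is November 24, 2013.
The deadline is November 24, 2013; the filing on November 22, 2013 is on or before that date.

Yes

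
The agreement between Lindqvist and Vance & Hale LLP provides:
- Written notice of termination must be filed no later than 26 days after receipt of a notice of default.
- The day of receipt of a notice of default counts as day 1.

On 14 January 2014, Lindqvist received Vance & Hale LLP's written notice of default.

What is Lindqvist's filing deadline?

Counting 14 January 2014 as day 1, day 26 is February 8, 2014.

February 8, 2014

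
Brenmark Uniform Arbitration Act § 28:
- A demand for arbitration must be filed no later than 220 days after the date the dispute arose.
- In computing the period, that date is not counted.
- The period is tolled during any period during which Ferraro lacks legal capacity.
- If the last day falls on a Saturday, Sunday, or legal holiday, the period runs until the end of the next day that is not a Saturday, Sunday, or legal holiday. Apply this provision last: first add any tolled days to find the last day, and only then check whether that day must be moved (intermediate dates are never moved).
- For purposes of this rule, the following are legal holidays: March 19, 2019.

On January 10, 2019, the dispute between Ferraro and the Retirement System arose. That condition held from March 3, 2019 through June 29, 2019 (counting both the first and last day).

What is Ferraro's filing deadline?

December 16, 2019

220 days after January 10, 2019 is August 18, 2019.
From March 3, 2019 through June 29, 2019 inclusive is 119 days; tolling adds 119 days: August 18, 2019 + 119 days = December 15, 2019.
December 15, 2019 is Sunday. The next qualifying day is December 16, 2019.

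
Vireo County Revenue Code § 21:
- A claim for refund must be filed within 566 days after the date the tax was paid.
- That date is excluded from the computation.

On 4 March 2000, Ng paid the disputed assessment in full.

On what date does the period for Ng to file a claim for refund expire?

566 days after 4 March 2000 is September 21, 2001.

September 21, 2001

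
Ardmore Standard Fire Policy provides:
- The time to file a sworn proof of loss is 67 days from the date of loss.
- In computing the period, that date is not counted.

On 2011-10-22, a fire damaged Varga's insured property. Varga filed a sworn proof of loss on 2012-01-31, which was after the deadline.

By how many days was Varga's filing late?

34 days

67 days after 2011-10-22 is December 28, 2011.
The deadline is December 28, 2011; from December 28, 2011 to January 31, 2012 is 34 days.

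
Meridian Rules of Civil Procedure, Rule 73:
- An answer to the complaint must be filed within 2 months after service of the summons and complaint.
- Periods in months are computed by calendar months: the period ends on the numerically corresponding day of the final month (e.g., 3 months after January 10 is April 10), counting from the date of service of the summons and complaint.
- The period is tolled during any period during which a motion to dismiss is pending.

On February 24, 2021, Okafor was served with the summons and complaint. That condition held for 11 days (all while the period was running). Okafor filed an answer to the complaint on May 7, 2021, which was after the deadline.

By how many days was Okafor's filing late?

2 months after February 24, 2021 is April 24, 2021.
Tolling adds 11 days: April 24, 2021 + 11 days = May 5, 2021.
The deadline is May 5, 2021; from May 5, 2021 to May 7, 2021 is 2 days.

2 days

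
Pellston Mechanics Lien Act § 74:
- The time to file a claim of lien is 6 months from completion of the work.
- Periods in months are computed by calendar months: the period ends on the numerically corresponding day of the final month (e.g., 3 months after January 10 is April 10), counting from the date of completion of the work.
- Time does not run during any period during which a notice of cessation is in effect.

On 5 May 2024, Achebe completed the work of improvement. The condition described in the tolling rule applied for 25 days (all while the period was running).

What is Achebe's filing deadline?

November 30, 2024

6 months after 5 May 2024 is November 5, 2024.
Tolling adds 25 days: November 5, 2024 + 25 days = November 30, 2024.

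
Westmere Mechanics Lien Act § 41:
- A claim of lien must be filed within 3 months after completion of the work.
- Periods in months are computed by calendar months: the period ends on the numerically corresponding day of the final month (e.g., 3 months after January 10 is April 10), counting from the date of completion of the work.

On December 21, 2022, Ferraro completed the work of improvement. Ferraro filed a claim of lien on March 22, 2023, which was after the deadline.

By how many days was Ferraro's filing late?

3 months after December 21, 2022 is March 21, 2023.
The deadline is March 21, 2023; from March 21, 2023 to March 22, 2023 is 1 days.

1 day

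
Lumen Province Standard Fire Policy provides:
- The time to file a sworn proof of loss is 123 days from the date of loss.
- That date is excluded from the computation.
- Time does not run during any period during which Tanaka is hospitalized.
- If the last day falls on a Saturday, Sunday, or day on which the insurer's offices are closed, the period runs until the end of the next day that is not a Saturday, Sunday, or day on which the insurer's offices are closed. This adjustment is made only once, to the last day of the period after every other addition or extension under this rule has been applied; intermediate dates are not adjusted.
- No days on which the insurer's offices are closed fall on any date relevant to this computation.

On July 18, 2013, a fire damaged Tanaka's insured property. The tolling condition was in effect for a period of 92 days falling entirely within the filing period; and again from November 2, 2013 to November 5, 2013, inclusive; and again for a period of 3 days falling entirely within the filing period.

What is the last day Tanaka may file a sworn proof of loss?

February 25, 2014

123 days after July 18, 2013 is November 18, 2013.
Tolling adds 92 days: November 18, 2013 + 92 days = February 18, 2014.
From November 2, 2013 through November 5, 2013 inclusive is 4 days; tolling adds 4 days: February 18, 2014 + 4 days = February 22, 2014.
Tolling adds 3 days: February 22, 2014 + 3 days = February 25, 2014.
February 25, 2014 is a Tuesday and not a day on which the insurer's offices are closed, so no extension applies.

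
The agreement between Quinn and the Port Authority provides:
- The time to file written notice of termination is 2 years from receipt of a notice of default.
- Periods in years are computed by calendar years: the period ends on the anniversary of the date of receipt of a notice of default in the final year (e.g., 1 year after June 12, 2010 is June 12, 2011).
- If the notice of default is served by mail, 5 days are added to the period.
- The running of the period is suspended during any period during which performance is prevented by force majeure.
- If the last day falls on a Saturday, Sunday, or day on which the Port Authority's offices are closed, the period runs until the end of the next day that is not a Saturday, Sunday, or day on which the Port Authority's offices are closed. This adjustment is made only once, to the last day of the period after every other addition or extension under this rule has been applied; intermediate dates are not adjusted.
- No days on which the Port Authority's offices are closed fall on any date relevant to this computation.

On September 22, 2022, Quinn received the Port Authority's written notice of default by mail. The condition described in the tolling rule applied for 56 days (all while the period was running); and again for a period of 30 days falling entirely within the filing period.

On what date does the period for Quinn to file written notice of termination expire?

2 years after September 22, 2022 is September 22, 2024.
Service was by mail, adding 5 days: September 22, 2024 + 5 days = September 27, 2024.
Tolling adds 56 days: September 27, 2024 + 56 days = November 22, 2024.
Tolling adds 30 days: November 22, 2024 + 30 days = December 22, 2024.
December 22, 2024 is Sunday. The next qualifying day is December 23, 2024.

December 23, 2024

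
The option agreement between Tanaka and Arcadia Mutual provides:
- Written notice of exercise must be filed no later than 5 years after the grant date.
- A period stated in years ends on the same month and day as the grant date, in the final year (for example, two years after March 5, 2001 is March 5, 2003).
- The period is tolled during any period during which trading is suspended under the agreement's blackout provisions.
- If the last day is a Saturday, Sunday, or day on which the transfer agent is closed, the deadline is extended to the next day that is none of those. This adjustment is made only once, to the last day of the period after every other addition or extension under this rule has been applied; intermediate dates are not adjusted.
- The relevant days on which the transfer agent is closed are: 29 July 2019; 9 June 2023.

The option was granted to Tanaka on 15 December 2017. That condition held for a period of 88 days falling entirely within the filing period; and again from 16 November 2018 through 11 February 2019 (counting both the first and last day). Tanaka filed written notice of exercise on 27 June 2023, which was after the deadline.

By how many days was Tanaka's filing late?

5 years after 15 December 2017 is December 15, 2022.
Tolling adds 88 days: December 15, 2022 + 88 days = March 13, 2023.
From November 16, 2018 through February 11, 2019 inclusive is 88 days; tolling adds 88 days: March 13, 2023 + 88 days = June 9, 2023.
June 9, 2023 is a listed holiday; June 10, 2023 is Saturday; June 11, 2023 is Sunday. The next qualifying day is June 12, 2023.
The deadline is June 12, 2023; from June 12, 2023 to June 27, 2023 is 15 days.

15 days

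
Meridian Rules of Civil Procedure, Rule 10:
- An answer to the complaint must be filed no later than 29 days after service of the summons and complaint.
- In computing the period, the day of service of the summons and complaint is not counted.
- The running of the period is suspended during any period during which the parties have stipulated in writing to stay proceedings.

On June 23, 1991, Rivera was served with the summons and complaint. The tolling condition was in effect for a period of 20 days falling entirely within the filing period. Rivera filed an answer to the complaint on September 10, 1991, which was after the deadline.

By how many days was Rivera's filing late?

30 days

29 days after June 23, 1991 is July 22, 1991.
Tolling adds 20 days: July 22, 1991 + 20 days = August 11, 1991.
The deadline is August 11, 1991; from August 11, 1991 to September 10, 1991 is 30 days.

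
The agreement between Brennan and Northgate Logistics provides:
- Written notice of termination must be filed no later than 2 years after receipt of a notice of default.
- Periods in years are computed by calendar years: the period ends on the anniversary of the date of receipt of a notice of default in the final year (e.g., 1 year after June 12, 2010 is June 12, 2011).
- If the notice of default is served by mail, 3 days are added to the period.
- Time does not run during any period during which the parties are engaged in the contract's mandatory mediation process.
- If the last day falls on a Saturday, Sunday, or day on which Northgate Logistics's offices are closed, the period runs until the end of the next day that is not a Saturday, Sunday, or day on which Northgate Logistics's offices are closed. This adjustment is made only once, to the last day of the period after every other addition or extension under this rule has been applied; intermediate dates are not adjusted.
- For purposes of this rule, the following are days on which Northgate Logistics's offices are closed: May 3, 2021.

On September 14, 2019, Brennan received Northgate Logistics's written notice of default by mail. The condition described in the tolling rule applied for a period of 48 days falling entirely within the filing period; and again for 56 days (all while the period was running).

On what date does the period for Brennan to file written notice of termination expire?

2 years after September 14, 2019 is September 14, 2021.
Service was by mail, adding 3 days: September 14, 2021 + 3 days = September 17, 2021.
Tolling adds 48 days: September 17, 2021 + 48 days = November 4, 2021.
Tolling adds 56 days: November 4, 2021 + 56 days = December 30, 2021.
December 30, 2021 is a Thursday and not a day on which Northgate Logistics's offices are closed, so no extension applies.

December 30, 2021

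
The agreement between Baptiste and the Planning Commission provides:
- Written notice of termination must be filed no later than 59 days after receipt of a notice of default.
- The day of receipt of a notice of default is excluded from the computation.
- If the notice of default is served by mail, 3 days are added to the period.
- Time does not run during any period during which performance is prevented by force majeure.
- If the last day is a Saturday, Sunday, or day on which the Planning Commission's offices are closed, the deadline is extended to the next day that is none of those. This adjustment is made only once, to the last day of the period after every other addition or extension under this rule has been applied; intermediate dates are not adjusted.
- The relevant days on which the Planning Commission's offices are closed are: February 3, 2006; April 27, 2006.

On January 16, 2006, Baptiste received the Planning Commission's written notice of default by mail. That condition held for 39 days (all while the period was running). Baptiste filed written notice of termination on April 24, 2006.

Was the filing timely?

59 days after January 16, 2006 is March 16, 2006.
Service was by mail, adding 3 days: March 16, 2006 + 3 days = March 19, 2006.
Tolling adds 39 days: March 19, 2006 + 39 days = April 27, 2006.
April 27, 2006 is a listed holiday. The next qualifying day is April 28, 2006.
The deadline is April 28, 2006; the filing on April 24, 2006 is on or before that date.

Yes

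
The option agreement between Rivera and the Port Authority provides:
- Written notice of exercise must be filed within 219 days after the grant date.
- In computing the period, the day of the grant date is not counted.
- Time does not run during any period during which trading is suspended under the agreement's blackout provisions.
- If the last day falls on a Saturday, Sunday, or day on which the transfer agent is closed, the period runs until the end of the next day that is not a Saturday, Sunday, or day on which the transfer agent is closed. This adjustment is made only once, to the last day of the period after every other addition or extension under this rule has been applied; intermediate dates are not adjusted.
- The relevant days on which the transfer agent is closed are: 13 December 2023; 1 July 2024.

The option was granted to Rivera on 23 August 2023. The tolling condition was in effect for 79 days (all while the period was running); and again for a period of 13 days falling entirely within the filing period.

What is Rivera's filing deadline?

July 2, 2024

219 days after 23 August 2023 is March 29, 2024.
Tolling adds 79 days: March 29, 2024 + 79 days = June 16, 2024.
Tolling adds 13 days: June 16, 2024 + 13 days = June 29, 2024.
June 29, 2024 is Saturday; June 30, 2024 is Sunday; July 1, 2024 is a listed holiday. The next qualifying day is July 2, 2024.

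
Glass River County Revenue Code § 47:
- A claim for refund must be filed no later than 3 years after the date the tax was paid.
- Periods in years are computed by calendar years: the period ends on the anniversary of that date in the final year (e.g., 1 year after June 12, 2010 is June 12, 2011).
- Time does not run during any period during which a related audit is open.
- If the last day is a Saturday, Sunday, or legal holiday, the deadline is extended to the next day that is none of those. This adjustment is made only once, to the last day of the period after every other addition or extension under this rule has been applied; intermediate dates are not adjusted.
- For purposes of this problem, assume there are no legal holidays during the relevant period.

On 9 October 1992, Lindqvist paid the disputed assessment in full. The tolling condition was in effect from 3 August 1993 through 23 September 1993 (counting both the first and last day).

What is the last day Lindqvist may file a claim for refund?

3 years after 9 October 1992 is October 9, 1995.
From August 3, 1993 through September 23, 1993 inclusive is 52 days; tolling adds 52 days: October 9, 1995 + 52 days = November 30, 1995.
November 30, 1995 is a Thursday and not a legal holiday, so no extension applies.

November 30, 1995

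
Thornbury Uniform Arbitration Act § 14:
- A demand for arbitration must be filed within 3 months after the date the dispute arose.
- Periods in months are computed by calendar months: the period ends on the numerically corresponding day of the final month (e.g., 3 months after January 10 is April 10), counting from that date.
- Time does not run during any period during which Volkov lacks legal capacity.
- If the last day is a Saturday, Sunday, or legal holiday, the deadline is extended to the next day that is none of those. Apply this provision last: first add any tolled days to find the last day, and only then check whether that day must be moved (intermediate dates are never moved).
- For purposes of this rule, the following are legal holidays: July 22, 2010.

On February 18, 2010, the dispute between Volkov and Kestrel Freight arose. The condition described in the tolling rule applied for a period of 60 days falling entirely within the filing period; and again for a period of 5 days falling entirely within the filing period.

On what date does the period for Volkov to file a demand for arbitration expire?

3 months after February 18, 2010 is May 18, 2010.
Tolling adds 60 days: May 18, 2010 + 60 days = July 17, 2010.
Tolling adds 5 days: July 17, 2010 + 5 days = July 22, 2010.
July 22, 2010 is a listed holiday. The next qualifying day is July 23, 2010.

July 23, 2010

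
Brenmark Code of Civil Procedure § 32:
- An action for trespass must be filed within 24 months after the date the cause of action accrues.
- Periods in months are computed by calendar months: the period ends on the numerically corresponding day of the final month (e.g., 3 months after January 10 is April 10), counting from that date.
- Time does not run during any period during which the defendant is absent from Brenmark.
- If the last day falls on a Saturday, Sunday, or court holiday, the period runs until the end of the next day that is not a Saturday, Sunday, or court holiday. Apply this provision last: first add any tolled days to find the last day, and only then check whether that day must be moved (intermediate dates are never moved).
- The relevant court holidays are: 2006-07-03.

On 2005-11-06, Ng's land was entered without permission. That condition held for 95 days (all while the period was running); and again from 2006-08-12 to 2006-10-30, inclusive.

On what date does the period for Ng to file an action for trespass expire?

April 29, 2008

24 months after 2005-11-06 is November 6, 2007.
Tolling adds 95 days: November 6, 2007 + 95 days = February 9, 2008.
From August 12, 2006 through October 30, 2006 inclusive is 80 days; tolling adds 80 days: February 9, 2008 + 80 days = April 29, 2008.
April 29, 2008 is a Tuesday and not a court holiday, so no extension applies.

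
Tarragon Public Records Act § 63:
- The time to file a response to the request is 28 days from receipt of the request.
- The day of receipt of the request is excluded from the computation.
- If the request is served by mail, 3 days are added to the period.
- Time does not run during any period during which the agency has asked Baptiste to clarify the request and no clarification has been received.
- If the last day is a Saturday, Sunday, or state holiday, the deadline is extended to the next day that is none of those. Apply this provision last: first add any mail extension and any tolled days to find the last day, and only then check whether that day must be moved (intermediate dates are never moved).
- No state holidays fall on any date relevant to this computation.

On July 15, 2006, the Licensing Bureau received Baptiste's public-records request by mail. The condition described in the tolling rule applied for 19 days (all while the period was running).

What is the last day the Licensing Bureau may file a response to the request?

28 days after July 15, 2006 is August 12, 2006.
Service was by mail, adding 3 days: August 12, 2006 + 3 days = August 15, 2006.
Tolling adds 19 days: August 15, 2006 + 19 days = September 3, 2006.
September 3, 2006 is Sunday. The next qualifying day is September 4, 2006.

September 4, 2006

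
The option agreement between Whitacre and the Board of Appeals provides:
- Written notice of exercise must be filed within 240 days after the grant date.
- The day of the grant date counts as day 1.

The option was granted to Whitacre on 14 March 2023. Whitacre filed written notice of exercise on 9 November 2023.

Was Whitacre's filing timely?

Counting 14 March 2023 as day 1, day 240 is November 8, 2023.
The deadline is November 8, 2023; the filing on November 9, 2023 is after that date.

No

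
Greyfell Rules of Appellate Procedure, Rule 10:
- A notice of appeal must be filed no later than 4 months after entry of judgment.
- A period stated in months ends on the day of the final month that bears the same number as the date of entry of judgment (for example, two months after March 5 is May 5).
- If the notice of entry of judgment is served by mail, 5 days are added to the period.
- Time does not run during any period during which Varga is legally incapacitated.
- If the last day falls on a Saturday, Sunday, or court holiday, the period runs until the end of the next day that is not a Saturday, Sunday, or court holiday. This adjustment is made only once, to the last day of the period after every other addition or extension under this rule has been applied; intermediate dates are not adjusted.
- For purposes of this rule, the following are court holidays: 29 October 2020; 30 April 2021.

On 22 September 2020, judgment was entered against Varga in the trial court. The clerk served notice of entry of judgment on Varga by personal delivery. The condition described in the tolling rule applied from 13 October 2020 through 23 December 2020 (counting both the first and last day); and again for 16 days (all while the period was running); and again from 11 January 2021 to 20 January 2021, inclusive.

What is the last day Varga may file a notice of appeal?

May 3, 2021

4 months after 22 September 2020 is January 22, 2021.
Service was not by mail, so no mail extension applies.
From October 13, 2020 through December 23, 2020 inclusive is 72 days; tolling adds 72 days: January 22, 2021 + 72 days = April 4, 2021.
Tolling adds 16 days: April 4, 2021 + 16 days = April 20, 2021.
From January 11, 2021 through January 20, 2021 inclusive is 10 days; tolling adds 10 days: April 20, 2021 + 10 days = April 30, 2021.
April 30, 2021 is a listed holiday; May 1, 2021 is Saturday; May 2, 2021 is Sunday. The next qualifying day is May 3, 2021.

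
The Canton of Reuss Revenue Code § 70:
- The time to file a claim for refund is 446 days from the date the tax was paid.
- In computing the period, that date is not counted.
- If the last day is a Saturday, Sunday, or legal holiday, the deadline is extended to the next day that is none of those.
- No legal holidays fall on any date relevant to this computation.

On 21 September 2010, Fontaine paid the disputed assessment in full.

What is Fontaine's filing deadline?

December 12, 2011

446 days after 21 September 2010 is December 11, 2011.
December 11, 2011 is Sunday. The next qualifying day is December 12, 2011.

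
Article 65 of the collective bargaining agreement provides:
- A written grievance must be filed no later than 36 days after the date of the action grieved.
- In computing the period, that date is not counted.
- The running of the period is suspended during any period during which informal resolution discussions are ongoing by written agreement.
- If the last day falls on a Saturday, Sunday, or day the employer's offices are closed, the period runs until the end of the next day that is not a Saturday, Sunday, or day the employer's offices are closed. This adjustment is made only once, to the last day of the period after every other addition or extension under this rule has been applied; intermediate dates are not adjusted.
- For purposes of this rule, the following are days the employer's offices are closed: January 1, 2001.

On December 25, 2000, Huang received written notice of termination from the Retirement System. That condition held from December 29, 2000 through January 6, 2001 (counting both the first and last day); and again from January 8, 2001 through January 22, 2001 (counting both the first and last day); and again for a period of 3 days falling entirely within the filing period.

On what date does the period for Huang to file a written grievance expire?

36 days after December 25, 2000 is January 30, 2001.
From December 29, 2000 through January 6, 2001 inclusive is 9 days; tolling adds 9 days: January 30, 2001 + 9 days = February 8, 2001.
From January 8, 2001 through January 22, 2001 inclusive is 15 days; tolling adds 15 days: February 8, 2001 + 15 days = February 23, 2001.
Tolling adds 3 days: February 23, 2001 + 3 days = February 26, 2001.
February 26, 2001 is a Monday and not a day the employer's offices are closed, so no extension applies.

February 26, 2001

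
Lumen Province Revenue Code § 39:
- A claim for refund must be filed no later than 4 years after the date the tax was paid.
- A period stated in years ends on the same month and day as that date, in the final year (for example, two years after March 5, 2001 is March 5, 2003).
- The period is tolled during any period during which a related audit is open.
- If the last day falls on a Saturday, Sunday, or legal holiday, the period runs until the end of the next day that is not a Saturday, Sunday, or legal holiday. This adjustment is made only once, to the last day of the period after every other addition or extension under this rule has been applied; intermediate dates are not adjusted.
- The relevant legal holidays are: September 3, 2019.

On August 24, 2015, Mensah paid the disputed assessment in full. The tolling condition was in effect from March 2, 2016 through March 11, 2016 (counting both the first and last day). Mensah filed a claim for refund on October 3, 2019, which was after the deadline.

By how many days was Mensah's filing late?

4 years after August 24, 2015 is August 24, 2019.
From March 2, 2016 through March 11, 2016 inclusive is 10 days; tolling adds 10 days: August 24, 2019 + 10 days = September 3, 2019.
September 3, 2019 is a listed holiday. The next qualifying day is September 4, 2019.
The deadline is September 4, 2019; from September 4, 2019 to October 3, 2019 is 29 days.

29 days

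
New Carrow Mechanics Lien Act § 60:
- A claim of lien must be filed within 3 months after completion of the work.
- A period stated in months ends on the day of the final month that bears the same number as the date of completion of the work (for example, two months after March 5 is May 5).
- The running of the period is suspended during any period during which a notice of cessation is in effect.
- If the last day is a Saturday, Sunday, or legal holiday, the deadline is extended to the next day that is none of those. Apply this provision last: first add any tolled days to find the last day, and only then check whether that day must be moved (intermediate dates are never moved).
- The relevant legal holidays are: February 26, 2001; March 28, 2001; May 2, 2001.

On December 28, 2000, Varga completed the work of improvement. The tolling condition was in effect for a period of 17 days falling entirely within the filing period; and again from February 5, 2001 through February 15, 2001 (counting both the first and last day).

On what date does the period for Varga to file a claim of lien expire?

3 months after December 28, 2000 is March 28, 2001.
Tolling adds 17 days: March 28, 2001 + 17 days = April 14, 2001.
From February 5, 2001 through February 15, 2001 inclusive is 11 days; tolling adds 11 days: April 14, 2001 + 11 days = April 25, 2001.
April 25, 2001 is a Wednesday and not a legal holiday, so no extension applies.

April 25, 2001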